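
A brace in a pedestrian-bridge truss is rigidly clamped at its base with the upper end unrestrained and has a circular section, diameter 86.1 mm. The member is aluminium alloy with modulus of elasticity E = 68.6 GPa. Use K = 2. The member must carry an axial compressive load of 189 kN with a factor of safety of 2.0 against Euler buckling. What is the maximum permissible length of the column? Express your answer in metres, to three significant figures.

L_max ≈ 1.10 m

I = πd⁴/64 = π×86.1⁴/64 = 2.698×10^6 mm⁴
I = 2.698×10^-6 m⁴
Required critical load P_cr = n·P = 2.0 × 189 = 378.0 kN = 3.780×10^5 N
From P_cr = π²EI/(K·L)²:  L = (1/K)·√(π²EI/P_cr) = (1/2)·√(π²×6.86×10^10×2.698×10^-6/3.780×10^5)
L = 1.10 m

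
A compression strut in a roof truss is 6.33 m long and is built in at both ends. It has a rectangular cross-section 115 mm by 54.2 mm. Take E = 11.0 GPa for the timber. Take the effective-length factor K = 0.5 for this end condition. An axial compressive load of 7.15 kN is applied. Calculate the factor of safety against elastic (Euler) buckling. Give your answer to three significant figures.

n ≈ 2.31

Buckling occurs about the weak axis: I_min = h·b³/12 with b = 54.2 mm (the shorter side).
I_min = 115×54.2³/12 = 1.526×10^6 mm⁴
I = 1.526×10^6 mm⁴ = 1.526×10^-6 m⁴
Effective length L_e = K·L = 0.5 × 6.33 = 3.165 m
P_cr = π²EI / L_e² = π² × 11.0×10⁹ × 1.526×10^-6 / 3.165² = 1.654×10^4 N
Factor of safety n = P_cr / P = 16.537 / 7.15 = 2.31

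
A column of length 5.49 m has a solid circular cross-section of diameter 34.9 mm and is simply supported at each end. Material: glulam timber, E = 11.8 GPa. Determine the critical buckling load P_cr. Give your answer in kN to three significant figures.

P_cr ≈ 0.281 kN

I = πd⁴/64 = π×34.9⁴/64 = 7.282×10^4 mm⁴
I = 7.282×10^4 mm⁴ = 7.282×10^-8 m⁴
Effective length L_e = K·L = 1 × 5.49 = 5.490 m
P_cr = π²EI / L_e² = π² × 11.8×10⁹ × 7.282×10^-8 / 5.490² = 281.4 N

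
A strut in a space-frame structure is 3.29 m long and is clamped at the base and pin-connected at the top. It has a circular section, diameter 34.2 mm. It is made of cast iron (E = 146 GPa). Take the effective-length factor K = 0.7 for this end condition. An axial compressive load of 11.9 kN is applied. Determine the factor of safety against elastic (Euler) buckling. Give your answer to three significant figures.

I = πd⁴/64 = π×34.2⁴/64 = 6.715×10^4 mm⁴
I = 6.715×10^4 mm⁴ = 6.715×10^-8 m⁴
Effective length L_e = K·L = 0.7 × 3.29 = 2.303 m
P_cr = π²EI / L_e² = π² × 146×10⁹ × 6.715×10^-8 / 2.303² = 1.824×10^4 N
Factor of safety n = P_cr / P = 18.245 / 11.9 = 1.53

n ≈ 1.53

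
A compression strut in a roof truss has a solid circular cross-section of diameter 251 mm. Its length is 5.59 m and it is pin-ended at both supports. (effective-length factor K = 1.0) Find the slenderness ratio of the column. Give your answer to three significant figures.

λ ≈ 89.1

For a solid circle r = d/4 = 251/4 = 62.75 mm
L_e = K·L = 1 × 5.59 m = 5.590 m = 5590.0 mm
λ = L_e / r_min = 5590.0 / 62.75 = 89.1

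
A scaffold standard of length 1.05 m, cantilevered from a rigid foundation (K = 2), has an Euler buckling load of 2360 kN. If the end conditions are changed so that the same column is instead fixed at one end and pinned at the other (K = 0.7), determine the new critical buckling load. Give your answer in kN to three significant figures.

P_cr ≈ 19300 kN

P_cr ∝ 1/K², so P_cr,new = P_cr,old × (K_old/K_new)² = 2360 × (2/0.7)²
= 2360 × 8.163 = 19300 kN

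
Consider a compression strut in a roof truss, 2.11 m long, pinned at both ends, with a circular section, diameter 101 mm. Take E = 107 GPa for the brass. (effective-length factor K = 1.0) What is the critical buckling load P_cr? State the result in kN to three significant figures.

I = πd⁴/64 = π×101⁴/64 = 5.108×10^6 mm⁴
I = 5.108×10^6 mm⁴ = 5.108×10^-6 m⁴
Effective length L_e = K·L = 1 × 2.11 = 2.110 m
P_cr = π²EI / L_e² = π² × 107×10⁹ × 5.108×10^-6 / 2.110² = 1.212×10^6 N

P_cr ≈ 1210 kN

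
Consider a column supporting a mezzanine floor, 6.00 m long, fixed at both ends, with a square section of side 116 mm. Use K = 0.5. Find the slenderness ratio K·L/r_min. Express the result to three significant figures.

For a square r = a/√12 = 116/√12 = 33.49 mm
L_e = K·L = 0.5 × 6.00 m = 3.000 m = 3000.0 mm
λ = L_e / r_min = 3000.0 / 33.49 = 89.6

λ ≈ 89.6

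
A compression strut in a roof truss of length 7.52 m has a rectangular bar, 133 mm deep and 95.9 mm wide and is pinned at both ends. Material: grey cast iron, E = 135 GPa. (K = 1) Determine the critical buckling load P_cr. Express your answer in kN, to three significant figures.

P_cr ≈ 230 kN

Buckling occurs about the weak axis: I_min = h·b³/12 with b = 95.9 mm (the shorter side).
I_min = 133×95.9³/12 = 9.775×10^6 mm⁴
I = 9.775×10^6 mm⁴ = 9.775×10^-6 m⁴
Effective length L_e = K·L = 1 × 7.52 = 7.520 m
P_cr = π²EI / L_e² = π² × 135×10⁹ × 9.775×10^-6 / 7.520² = 2.303×10^5 N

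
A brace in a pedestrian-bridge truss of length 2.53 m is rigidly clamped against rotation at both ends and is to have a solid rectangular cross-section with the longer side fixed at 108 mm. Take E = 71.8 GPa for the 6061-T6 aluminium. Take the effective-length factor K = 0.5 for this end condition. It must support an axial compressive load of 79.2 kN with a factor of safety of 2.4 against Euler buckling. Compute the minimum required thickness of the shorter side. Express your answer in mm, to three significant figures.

Required P_cr = n·P = 2.4 × 79.2 = 190.1 kN
L_e = K·L = 0.5 × 2.53 = 1.265 m
Required I = P_cr·L_e²/(π²E) = 1.901×10^5 × 1.265² / (π² × 7.18×10^10) = 4.292×10^-7 m⁴
I_req = 4.292×10^5 mm⁴
Rectangle, weak axis: I_min = h·b³/12 with h = 108 mm fixed  ⇒  b = (12I/h)^(1/3) = 36.3 mm

b ≈ 36.3 mm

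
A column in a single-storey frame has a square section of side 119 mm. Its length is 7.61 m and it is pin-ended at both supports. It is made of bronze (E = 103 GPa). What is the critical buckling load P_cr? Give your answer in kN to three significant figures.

P_cr ≈ 293 kN

I = a⁴/12 = 119⁴/12 = 1.671×10^7 mm⁴
I = 1.671×10^7 mm⁴ = 1.671×10^-5 m⁴
Effective length L_e = K·L = 1 × 7.61 = 7.610 m
P_cr = π²EI / L_e² = π² × 103×10⁹ × 1.671×10^-5 / 7.610² = 2.933×10^5 N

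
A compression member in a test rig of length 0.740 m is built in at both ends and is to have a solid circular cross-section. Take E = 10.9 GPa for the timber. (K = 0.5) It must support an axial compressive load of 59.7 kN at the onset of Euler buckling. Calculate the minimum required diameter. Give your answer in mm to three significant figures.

d ≈ 35.3 mm

L_e = K·L = 0.5 × 0.740 = 0.3700 m
Required I = P_cr·L_e²/(π²E) = 5.970×10^4 × 0.3700² / (π² × 1.09×10^10) = 7.597×10^-8 m⁴
I_req = 7.597×10^4 mm⁴
Solid circle: I = πd⁴/64  ⇒  d = (64I/π)^(1/4) = (64×7.597×10^4/π)^(1/4) = 35.3 mm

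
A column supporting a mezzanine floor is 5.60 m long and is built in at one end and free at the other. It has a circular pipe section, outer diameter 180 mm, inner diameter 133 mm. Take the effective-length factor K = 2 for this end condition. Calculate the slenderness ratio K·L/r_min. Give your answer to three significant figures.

d_o = 180 mm, d_i = 133 mm
I = π(d_o⁴ − d_i⁴)/64 = π(180⁴ − 133.0⁴)/64 = 3.617×10^7 mm⁴
A = 1.155×10^4 mm²;  r_min = √(I/A) = √(3.617×10^7/1.155×10^4) = 55.95 mm
L_e = K·L = 2 × 5.60 m = 11.20 m = 11200 mm
λ = L_e / r_min = 11200 / 55.95 = 200

λ ≈ 200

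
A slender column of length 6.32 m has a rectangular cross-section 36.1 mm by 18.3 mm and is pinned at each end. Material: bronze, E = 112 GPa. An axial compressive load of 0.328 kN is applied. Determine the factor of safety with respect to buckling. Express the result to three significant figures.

n ≈ 1.56

Buckling occurs about the weak axis: I_min = h·b³/12 with b = 18.3 mm (the shorter side).
I_min = 36.1×18.3³/12 = 1.844×10^4 mm⁴
I = 1.844×10^4 mm⁴ = 1.844×10^-8 m⁴
Effective length L_e = K·L = 1 × 6.32 = 6.320 m
P_cr = π²EI / L_e² = π² × 112×10⁹ × 1.844×10^-8 / 6.320² = 510.2 N
Factor of safety n = P_cr / P = 0.51023 / 0.328 = 1.56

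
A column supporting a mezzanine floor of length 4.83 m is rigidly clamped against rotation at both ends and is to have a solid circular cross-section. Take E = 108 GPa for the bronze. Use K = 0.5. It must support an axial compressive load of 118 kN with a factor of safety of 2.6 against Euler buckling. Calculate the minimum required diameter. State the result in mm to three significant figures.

d ≈ 76.5 mm

Required P_cr = n·P = 2.6 × 118 = 306.8 kN
L_e = K·L = 0.5 × 4.83 = 2.415 m
Required I = P_cr·L_e²/(π²E) = 3.068×10^5 × 2.415² / (π² × 1.08×10^11) = 1.679×10^-6 m⁴
I_req = 1.679×10^6 mm⁴
Solid circle: I = πd⁴/64  ⇒  d = (64I/π)^(1/4) = (64×1.679×10^6/π)^(1/4) = 76.5 mm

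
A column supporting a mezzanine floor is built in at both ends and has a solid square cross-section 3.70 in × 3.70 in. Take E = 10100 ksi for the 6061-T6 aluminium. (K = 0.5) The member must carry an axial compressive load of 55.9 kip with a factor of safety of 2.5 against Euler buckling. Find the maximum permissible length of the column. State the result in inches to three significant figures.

I = a⁴/12 = 3.70⁴/12 = 15.62 in⁴
Required critical load P_cr = n·P = 2.5 × 55.9 = 139.8 kip = 1.397×10^5 lb
From P_cr = π²EI/(K·L)²:  L = (1/K)·√(π²EI/P_cr) = (1/0.5)·√(π²×1.01×10^7×15.62/1.397×10^5)
L = 211 in

L_max ≈ 211 in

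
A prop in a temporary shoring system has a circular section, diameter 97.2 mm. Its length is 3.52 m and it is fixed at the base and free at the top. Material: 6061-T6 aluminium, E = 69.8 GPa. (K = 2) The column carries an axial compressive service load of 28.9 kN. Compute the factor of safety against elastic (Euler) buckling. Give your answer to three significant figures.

I = πd⁴/64 = π×97.2⁴/64 = 4.382×10^6 mm⁴
I = 4.382×10^6 mm⁴ = 4.382×10^-6 m⁴
Effective length L_e = K·L = 2 × 3.52 = 7.040 m
P_cr = π²EI / L_e² = π² × 69.8×10⁹ × 4.382×10^-6 / 7.040² = 6.090×10^4 N
Factor of safety n = P_cr / P = 60.904 / 28.9 = 2.11

n ≈ 2.11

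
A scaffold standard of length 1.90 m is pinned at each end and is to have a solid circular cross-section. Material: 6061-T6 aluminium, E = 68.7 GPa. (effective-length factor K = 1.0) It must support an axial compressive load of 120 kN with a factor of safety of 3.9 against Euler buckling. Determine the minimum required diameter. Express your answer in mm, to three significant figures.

d ≈ 84.4 mm

Required P_cr = n·P = 3.9 × 120 = 468.0 kN
L_e = K·L = 1 × 1.90 = 1.900 m
Required I = P_cr·L_e²/(π²E) = 4.680×10^5 × 1.900² / (π² × 6.87×10^10) = 2.492×10^-6 m⁴
I_req = 2.492×10^6 mm⁴
Solid circle: I = πd⁴/64  ⇒  d = (64I/π)^(1/4) = (64×2.492×10^6/π)^(1/4) = 84.4 mm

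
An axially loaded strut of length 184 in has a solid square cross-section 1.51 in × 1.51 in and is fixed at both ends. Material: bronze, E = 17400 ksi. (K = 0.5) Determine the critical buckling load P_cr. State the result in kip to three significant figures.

P_cr ≈ 8.79 kip

I = a⁴/12 = 1.51⁴/12 = 0.4332 in⁴
Effective length L_e = K·L = 0.5 × 184 = 92.00 in
P_cr = π²EI / L_e² = π² × 17400×10³ × 0.4332 / 92.00² = 8.790×10^3 lb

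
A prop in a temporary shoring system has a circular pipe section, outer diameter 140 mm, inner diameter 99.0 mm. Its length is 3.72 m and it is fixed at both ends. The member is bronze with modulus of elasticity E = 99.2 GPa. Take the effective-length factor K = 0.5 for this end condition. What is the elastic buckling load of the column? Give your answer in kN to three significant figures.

P_cr ≈ 4000 kN

d_o = 140 mm, d_i = 99.0 mm
I = π(d_o⁴ − d_i⁴)/64 = π(140⁴ − 99.00⁴)/64 = 1.414×10^7 mm⁴
I = 1.414×10^7 mm⁴ = 1.414×10^-5 m⁴
Effective length L_e = K·L = 0.5 × 3.72 = 1.860 m
P_cr = π²EI / L_e² = π² × 99.2×10⁹ × 1.414×10^-5 / 1.860² = 4.002×10^6 N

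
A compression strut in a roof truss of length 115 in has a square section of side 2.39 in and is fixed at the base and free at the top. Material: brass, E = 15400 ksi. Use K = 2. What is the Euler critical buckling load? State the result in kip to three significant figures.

P_cr ≈ 7.81 kip

I = a⁴/12 = 2.39⁴/12 = 2.719 in⁴
Effective length L_e = K·L = 2 × 115 = 230.0 in
P_cr = π²EI / L_e² = π² × 15400×10³ × 2.719 / 230.0² = 7.812×10^3 lb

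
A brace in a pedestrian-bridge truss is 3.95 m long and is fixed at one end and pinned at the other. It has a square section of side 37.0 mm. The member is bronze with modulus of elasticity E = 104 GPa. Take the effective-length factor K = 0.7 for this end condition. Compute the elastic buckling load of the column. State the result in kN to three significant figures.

I = a⁴/12 = 37.0⁴/12 = 1.562×10^5 mm⁴
I = 1.562×10^5 mm⁴ = 1.562×10^-7 m⁴
Effective length L_e = K·L = 0.7 × 3.95 = 2.765 m
P_cr = π²EI / L_e² = π² × 104×10⁹ × 1.562×10^-7 / 2.765² = 2.097×10^4 N

P_cr ≈ 21.0 kN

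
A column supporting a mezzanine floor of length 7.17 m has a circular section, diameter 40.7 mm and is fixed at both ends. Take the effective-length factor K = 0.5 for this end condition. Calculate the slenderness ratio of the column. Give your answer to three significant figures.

For a solid circle r = d/4 = 40.7/4 = 10.18 mm
L_e = K·L = 0.5 × 7.17 m = 3.585 m = 3585.0 mm
λ = L_e / r_min = 3585.0 / 10.18 = 352

λ ≈ 352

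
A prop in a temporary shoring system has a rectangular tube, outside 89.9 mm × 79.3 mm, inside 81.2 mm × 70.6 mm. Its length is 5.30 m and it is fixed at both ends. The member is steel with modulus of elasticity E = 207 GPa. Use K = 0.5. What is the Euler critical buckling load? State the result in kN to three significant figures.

Weak-axis I_min = (h_o·b_o³ − h_i·b_i³)/12 with b_o = 79.3, b_i = 70.60 mm (shorter outer/inner sides).
I_min = (89.9×79.3³ − 81.20×70.60³)/12 = 1.355×10^6 mm⁴
I = 1.355×10^6 mm⁴ = 1.355×10^-6 m⁴
Effective length L_e = K·L = 0.5 × 5.30 = 2.650 m
P_cr = π²EI / L_e² = π² × 207×10⁹ × 1.355×10^-6 / 2.650² = 3.941×10^5 N

P_cr ≈ 394 kN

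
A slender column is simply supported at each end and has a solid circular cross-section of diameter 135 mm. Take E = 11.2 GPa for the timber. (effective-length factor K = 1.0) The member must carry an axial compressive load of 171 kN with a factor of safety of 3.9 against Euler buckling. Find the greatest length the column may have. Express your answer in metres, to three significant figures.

I = πd⁴/64 = π×135⁴/64 = 1.630×10^7 mm⁴
I = 1.630×10^-5 m⁴
Required critical load P_cr = n·P = 3.9 × 171 = 666.9 kN = 6.669×10^5 N
From P_cr = π²EI/(K·L)²:  L = (1/K)·√(π²EI/P_cr) = (1/1)·√(π²×1.12×10^10×1.630×10^-5/6.669×10^5)
L = 1.64 m

L_max ≈ 1.64 m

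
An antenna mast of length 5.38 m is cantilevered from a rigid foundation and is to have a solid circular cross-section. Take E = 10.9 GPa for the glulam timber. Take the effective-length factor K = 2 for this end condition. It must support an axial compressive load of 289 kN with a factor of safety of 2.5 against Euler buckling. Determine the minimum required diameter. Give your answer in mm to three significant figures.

d ≈ 355 mm

Required P_cr = n·P = 2.5 × 289 = 722.5 kN
L_e = K·L = 2 × 5.38 = 10.76 m
Required I = P_cr·L_e²/(π²E) = 7.225×10^5 × 10.76² / (π² × 1.09×10^10) = 7.776×10^-4 m⁴
I_req = 7.776×10^8 mm⁴
Solid circle: I = πd⁴/64  ⇒  d = (64I/π)^(1/4) = (64×7.776×10^8/π)^(1/4) = 355 mm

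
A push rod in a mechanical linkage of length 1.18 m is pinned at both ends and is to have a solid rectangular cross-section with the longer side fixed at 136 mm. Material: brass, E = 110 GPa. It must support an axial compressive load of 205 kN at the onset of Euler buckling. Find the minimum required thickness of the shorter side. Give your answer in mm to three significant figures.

L_e = K·L = 1 × 1.18 = 1.180 m
Required I = P_cr·L_e²/(π²E) = 2.050×10^5 × 1.180² / (π² × 1.10×10^11) = 2.629×10^-7 m⁴
I_req = 2.629×10^5 mm⁴
Rectangle, weak axis: I_min = h·b³/12 with h = 136 mm fixed  ⇒  b = (12I/h)^(1/3) = 28.5 mm

b ≈ 28.5 mm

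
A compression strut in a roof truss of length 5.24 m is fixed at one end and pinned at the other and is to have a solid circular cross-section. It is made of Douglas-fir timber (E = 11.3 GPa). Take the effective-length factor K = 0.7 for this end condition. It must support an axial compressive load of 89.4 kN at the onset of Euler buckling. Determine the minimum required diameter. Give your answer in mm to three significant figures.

d ≈ 122 mm

L_e = K·L = 0.7 × 5.24 = 3.668 m
Required I = P_cr·L_e²/(π²E) = 8.940×10^4 × 3.668² / (π² × 1.13×10^10) = 1.078×10^-5 m⁴
I_req = 1.078×10^7 mm⁴
Solid circle: I = πd⁴/64  ⇒  d = (64I/π)^(1/4) = (64×1.078×10^7/π)^(1/4) = 122 mm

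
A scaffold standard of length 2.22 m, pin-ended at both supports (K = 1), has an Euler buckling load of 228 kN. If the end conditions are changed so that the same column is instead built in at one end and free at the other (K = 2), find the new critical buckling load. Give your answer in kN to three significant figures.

P_cr ∝ 1/K², so P_cr,new = P_cr,old × (K_old/K_new)² = 228 × (1/2)²
= 228 × 0.2500 = 57.0 kN

P_cr ≈ 57.0 kN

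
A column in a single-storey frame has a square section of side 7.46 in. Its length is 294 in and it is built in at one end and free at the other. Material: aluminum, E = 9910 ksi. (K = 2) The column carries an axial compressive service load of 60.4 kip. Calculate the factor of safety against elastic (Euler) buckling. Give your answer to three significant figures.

n ≈ 1.21

I = a⁴/12 = 7.46⁴/12 = 258.1 in⁴
Effective length L_e = K·L = 2 × 294 = 588.0 in
P_cr = π²EI / L_e² = π² × 9910×10³ × 258.1 / 588.0² = 7.301×10^4 lb
Factor of safety n = P_cr / P = 73.012 / 60.4 = 1.21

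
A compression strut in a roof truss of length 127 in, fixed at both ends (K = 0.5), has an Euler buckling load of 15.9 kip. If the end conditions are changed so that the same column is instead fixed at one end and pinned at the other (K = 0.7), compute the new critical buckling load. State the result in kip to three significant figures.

P_cr ≈ 8.11 kip

P_cr ∝ 1/K², so P_cr,new = P_cr,old × (K_old/K_new)² = 15.9 × (0.5/0.7)²
= 15.9 × 0.5102 = 8.11 kip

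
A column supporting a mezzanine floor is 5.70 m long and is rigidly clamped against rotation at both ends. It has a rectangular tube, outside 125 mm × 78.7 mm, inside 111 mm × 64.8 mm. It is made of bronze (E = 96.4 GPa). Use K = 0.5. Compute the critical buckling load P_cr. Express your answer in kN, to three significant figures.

Weak-axis I_min = (h_o·b_o³ − h_i·b_i³)/12 with b_o = 78.7, b_i = 64.80 mm (shorter outer/inner sides).
I_min = (125×78.7³ − 111.0×64.80³)/12 = 2.561×10^6 mm⁴
I = 2.561×10^6 mm⁴ = 2.561×10^-6 m⁴
Effective length L_e = K·L = 0.5 × 5.70 = 2.850 m
P_cr = π²EI / L_e² = π² × 96.4×10⁹ × 2.561×10^-6 / 2.850² = 2.999×10^5 N

P_cr ≈ 300 kN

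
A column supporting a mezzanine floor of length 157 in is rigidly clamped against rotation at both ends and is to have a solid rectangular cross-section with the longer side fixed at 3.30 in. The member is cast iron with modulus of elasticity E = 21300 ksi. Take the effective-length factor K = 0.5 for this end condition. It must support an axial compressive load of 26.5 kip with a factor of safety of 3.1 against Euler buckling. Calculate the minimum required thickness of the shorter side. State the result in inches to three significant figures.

b ≈ 2.06 in

Required P_cr = n·P = 3.1 × 26.5 = 82.15 kip
L_e = K·L = 0.5 × 157 = 78.50 in
Required I = P_cr·L_e²/(π²E) = 8.215×10^4 × 78.50² / (π² × 2.13×10^7) = 2.408 in⁴
Rectangle, weak axis: I_min = h·b³/12 with h = 3.30 in fixed  ⇒  b = (12I/h)^(1/3) = 2.06 in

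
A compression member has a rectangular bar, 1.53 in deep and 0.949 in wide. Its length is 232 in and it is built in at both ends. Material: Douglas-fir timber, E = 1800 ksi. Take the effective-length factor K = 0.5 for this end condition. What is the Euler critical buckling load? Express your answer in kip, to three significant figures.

P_cr ≈ 0.144 kip

Buckling occurs about the weak axis: I_min = h·b³/12 with b = 0.949 in (the shorter side).
I_min = 1.53×0.949³/12 = 0.1090 in⁴
Effective length L_e = K·L = 0.5 × 232 = 116.0 in
P_cr = π²EI / L_e² = π² × 1800×10³ × 0.1090 / 116.0² = 143.9 lb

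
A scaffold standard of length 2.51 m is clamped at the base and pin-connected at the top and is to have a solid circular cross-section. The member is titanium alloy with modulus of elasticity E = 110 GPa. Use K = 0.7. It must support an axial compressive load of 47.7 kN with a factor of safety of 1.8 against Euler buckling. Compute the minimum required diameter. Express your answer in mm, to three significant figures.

Required P_cr = n·P = 1.8 × 47.7 = 85.86 kN
L_e = K·L = 0.7 × 2.51 = 1.757 m
Required I = P_cr·L_e²/(π²E) = 8.586×10^4 × 1.757² / (π² × 1.10×10^11) = 2.441×10^-7 m⁴
I_req = 2.441×10^5 mm⁴
Solid circle: I = πd⁴/64  ⇒  d = (64I/π)^(1/4) = (64×2.441×10^5/π)^(1/4) = 47.2 mm

d ≈ 47.2 mm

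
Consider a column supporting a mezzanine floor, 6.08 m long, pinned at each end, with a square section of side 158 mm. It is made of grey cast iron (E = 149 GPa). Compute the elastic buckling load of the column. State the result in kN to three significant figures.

I = a⁴/12 = 158⁴/12 = 5.193×10^7 mm⁴
I = 5.193×10^7 mm⁴ = 5.193×10^-5 m⁴
Effective length L_e = K·L = 1 × 6.08 = 6.080 m
P_cr = π²EI / L_e² = π² × 149×10⁹ × 5.193×10^-5 / 6.080² = 2.066×10^6 N

P_cr ≈ 2070 kN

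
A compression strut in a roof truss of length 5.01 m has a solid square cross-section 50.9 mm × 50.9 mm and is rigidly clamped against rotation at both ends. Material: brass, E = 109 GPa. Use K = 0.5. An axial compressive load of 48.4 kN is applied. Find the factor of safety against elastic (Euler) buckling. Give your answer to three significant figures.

n ≈ 1.98

I = a⁴/12 = 50.9⁴/12 = 5.594×10^5 mm⁴
I = 5.594×10^5 mm⁴ = 5.594×10^-7 m⁴
Effective length L_e = K·L = 0.5 × 5.01 = 2.505 m
P_cr = π²EI / L_e² = π² × 109×10⁹ × 5.594×10^-7 / 2.505² = 9.590×10^4 N
Factor of safety n = P_cr / P = 95.896 / 48.4 = 1.98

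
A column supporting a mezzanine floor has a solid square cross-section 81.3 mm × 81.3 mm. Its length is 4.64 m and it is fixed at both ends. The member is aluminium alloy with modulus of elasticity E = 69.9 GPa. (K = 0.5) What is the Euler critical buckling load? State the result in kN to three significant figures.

P_cr ≈ 467 kN

I = a⁴/12 = 81.3⁴/12 = 3.641×10^6 mm⁴
I = 3.641×10^6 mm⁴ = 3.641×10^-6 m⁴
Effective length L_e = K·L = 0.5 × 4.64 = 2.320 m
P_cr = π²EI / L_e² = π² × 69.9×10⁹ × 3.641×10^-6 / 2.320² = 4.666×10^5 N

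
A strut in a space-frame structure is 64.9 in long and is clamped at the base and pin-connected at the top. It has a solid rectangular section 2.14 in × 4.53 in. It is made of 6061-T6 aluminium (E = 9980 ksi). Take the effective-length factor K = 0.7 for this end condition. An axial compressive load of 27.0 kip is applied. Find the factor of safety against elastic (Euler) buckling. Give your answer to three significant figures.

n ≈ 6.54

Buckling occurs about the weak axis: I_min = h·b³/12 with b = 2.14 in (the shorter side).
I_min = 4.53×2.14³/12 = 3.700 in⁴
Effective length L_e = K·L = 0.7 × 64.9 = 45.43 in
P_cr = π²EI / L_e² = π² × 9980×10³ × 3.700 / 45.43² = 1.766×10^5 lb
Factor of safety n = P_cr / P = 176.56 / 27.0 = 6.54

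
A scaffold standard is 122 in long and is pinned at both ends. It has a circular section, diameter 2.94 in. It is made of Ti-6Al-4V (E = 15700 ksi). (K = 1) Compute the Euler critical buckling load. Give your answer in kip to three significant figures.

P_cr ≈ 38.2 kip

I = πd⁴/64 = π×2.94⁴/64 = 3.667 in⁴
Effective length L_e = K·L = 1 × 122 = 122.0 in
P_cr = π²EI / L_e² = π² × 15700×10³ × 3.667 / 122.0² = 3.818×10^4 lb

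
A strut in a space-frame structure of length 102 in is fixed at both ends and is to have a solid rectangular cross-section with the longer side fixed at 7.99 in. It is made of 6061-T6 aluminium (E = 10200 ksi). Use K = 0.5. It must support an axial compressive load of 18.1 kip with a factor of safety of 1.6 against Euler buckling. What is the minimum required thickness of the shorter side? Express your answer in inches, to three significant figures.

Required P_cr = n·P = 1.6 × 18.1 = 28.96 kip
L_e = K·L = 0.5 × 102 = 51.00 in
Required I = P_cr·L_e²/(π²E) = 2.896×10^4 × 51.00² / (π² × 1.02×10^7) = 0.7482 in⁴
Rectangle, weak axis: I_min = h·b³/12 with h = 7.99 in fixed  ⇒  b = (12I/h)^(1/3) = 1.04 in

b ≈ 1.04 in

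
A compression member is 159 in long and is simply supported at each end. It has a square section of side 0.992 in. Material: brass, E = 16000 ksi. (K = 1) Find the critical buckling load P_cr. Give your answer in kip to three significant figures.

P_cr ≈ 0.504 kip

I = a⁴/12 = 0.992⁴/12 = 8.070×10^-2 in⁴
Effective length L_e = K·L = 1 × 159 = 159.0 in
P_cr = π²EI / L_e² = π² × 16000×10³ × 8.070×10^-2 / 159.0² = 504.1 lb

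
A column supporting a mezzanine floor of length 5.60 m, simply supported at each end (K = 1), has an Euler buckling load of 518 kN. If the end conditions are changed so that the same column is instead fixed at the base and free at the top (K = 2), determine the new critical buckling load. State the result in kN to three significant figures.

P_cr ≈ 130 kN

P_cr ∝ 1/K², so P_cr,new = P_cr,old × (K_old/K_new)² = 518 × (1/2)²
= 518 × 0.2500 = 130 kN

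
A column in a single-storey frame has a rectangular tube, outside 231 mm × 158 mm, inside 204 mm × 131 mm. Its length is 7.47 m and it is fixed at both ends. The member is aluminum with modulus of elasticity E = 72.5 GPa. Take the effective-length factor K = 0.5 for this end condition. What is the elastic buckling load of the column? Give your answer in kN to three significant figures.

P_cr ≈ 1930 kN

Weak-axis I_min = (h_o·b_o³ − h_i·b_i³)/12 with b_o = 158, b_i = 131.0 mm (shorter outer/inner sides).
I_min = (231×158³ − 204.0×131.0³)/12 = 3.771×10^7 mm⁴
I = 3.771×10^7 mm⁴ = 3.771×10^-5 m⁴
Effective length L_e = K·L = 0.5 × 7.47 = 3.735 m
P_cr = π²EI / L_e² = π² × 72.5×10⁹ × 3.771×10^-5 / 3.735² = 1.934×10^6 N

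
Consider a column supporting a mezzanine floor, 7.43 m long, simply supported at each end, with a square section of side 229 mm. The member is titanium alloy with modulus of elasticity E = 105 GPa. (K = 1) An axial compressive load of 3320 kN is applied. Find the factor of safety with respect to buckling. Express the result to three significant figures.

n ≈ 1.30

I = a⁴/12 = 229⁴/12 = 2.292×10^8 mm⁴
I = 2.292×10^8 mm⁴ = 2.292×10^-4 m⁴
Effective length L_e = K·L = 1 × 7.43 = 7.430 m
P_cr = π²EI / L_e² = π² × 105×10⁹ × 2.292×10^-4 / 7.430² = 4.302×10^6 N
Factor of safety n = P_cr / P = 4302.0 / 3320 = 1.30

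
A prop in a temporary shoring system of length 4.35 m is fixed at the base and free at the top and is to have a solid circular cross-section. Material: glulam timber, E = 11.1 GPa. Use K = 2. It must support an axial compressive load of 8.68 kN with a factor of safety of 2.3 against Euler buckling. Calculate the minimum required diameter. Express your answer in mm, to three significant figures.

d ≈ 129 mm

Required P_cr = n·P = 2.3 × 8.68 = 19.96 kN
L_e = K·L = 2 × 4.35 = 8.700 m
Required I = P_cr·L_e²/(π²E) = 1.996×10^4 × 8.700² / (π² × 1.11×10^10) = 1.379×10^-5 m⁴
I_req = 1.379×10^7 mm⁴
Solid circle: I = πd⁴/64  ⇒  d = (64I/π)^(1/4) = (64×1.379×10^7/π)^(1/4) = 129 mm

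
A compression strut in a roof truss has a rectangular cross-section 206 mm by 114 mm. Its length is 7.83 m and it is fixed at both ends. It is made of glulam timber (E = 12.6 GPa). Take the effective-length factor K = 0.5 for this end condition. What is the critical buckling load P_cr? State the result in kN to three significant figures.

Buckling occurs about the weak axis: I_min = h·b³/12 with b = 114 mm (the shorter side).
I_min = 206×114³/12 = 2.543×10^7 mm⁴
I = 2.543×10^7 mm⁴ = 2.543×10^-5 m⁴
Effective length L_e = K·L = 0.5 × 7.83 = 3.915 m
P_cr = π²EI / L_e² = π² × 12.6×10⁹ × 2.543×10^-5 / 3.915² = 2.064×10^5 N

P_cr ≈ 206 kN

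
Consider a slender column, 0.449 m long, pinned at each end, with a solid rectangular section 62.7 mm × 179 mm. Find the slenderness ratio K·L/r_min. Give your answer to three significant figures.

λ ≈ 24.8

For a rectangle r_min = b/√12 = 62.7/√12 = 18.10 mm
L_e = K·L = 1 × 0.449 m = 0.4490 m = 449.00 mm
λ = L_e / r_min = 449.00 / 18.10 = 24.8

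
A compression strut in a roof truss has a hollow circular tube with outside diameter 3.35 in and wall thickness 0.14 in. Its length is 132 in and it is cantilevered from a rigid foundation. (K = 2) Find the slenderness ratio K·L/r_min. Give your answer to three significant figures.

λ ≈ 232

Inner diameter d_i = 3.35 − 2×0.14 = 3.070 in
I = π(d_o⁴ − d_i⁴)/64 = π(3.35⁴ − 3.070⁴)/64 = 1.822 in⁴
A = 1.412 in²;  r_min = √(I/A) = √(1.822/1.412) = 1.136 in
L_e = K·L = 2 × 132 = 264.0 in
λ = L_e / r_min = 264.00 / 1.136 = 232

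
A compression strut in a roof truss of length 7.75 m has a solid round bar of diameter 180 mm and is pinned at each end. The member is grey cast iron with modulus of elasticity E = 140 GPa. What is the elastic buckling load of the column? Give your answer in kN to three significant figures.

P_cr ≈ 1190 kN

I = πd⁴/64 = π×180⁴/64 = 5.153×10^7 mm⁴
I = 5.153×10^7 mm⁴ = 5.153×10^-5 m⁴
Effective length L_e = K·L = 1 × 7.75 = 7.750 m
P_cr = π²EI / L_e² = π² × 140×10⁹ × 5.153×10^-5 / 7.750² = 1.185×10^6 N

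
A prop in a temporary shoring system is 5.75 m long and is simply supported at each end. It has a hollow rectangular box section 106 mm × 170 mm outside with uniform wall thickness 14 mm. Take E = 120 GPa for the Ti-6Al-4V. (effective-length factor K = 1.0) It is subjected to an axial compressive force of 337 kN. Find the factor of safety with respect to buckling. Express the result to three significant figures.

n ≈ 1.20

Inner dimensions: h_i = 170 − 2×14 = 142.0 mm, b_i = 106 − 2×14 = 78.00 mm
Weak-axis I_min = (h_o·b_o³ − h_i·b_i³)/12 with b_o = 106, b_i = 78.00 mm (shorter outer/inner sides).
I_min = (170×106³ − 142.0×78.00³)/12 = 1.126×10^7 mm⁴
I = 1.126×10^7 mm⁴ = 1.126×10^-5 m⁴
Effective length L_e = K·L = 1 × 5.75 = 5.750 m
P_cr = π²EI / L_e² = π² × 120×10⁹ × 1.126×10^-5 / 5.750² = 4.033×10^5 N
Factor of safety n = P_cr / P = 403.25 / 337 = 1.20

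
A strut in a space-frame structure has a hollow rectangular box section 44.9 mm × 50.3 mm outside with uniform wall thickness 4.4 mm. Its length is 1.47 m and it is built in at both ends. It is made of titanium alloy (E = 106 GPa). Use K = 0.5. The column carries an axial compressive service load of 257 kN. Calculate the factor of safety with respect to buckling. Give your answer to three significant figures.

n ≈ 1.63

Inner dimensions: h_i = 50.3 − 2×4.4 = 41.50 mm, b_i = 44.9 − 2×4.4 = 36.10 mm
Weak-axis I_min = (h_o·b_o³ − h_i·b_i³)/12 with b_o = 44.9, b_i = 36.10 mm (shorter outer/inner sides).
I_min = (50.3×44.9³ − 41.50×36.10³)/12 = 2.167×10^5 mm⁴
I = 2.167×10^5 mm⁴ = 2.167×10^-7 m⁴
Effective length L_e = K·L = 0.5 × 1.47 = 0.7350 m
P_cr = π²EI / L_e² = π² × 106×10⁹ × 2.167×10^-7 / 0.7350² = 4.197×10^5 N
Factor of safety n = P_cr / P = 419.70 / 257 = 1.63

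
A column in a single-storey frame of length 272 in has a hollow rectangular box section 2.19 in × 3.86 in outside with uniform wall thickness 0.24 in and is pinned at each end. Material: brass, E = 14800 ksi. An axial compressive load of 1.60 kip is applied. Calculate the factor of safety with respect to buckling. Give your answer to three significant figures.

n ≈ 2.43

Inner dimensions: h_i = 3.86 − 2×0.24 = 3.380 in, b_i = 2.19 − 2×0.24 = 1.710 in
Weak-axis I_min = (h_o·b_o³ − h_i·b_i³)/12 with b_o = 2.19, b_i = 1.710 in (shorter outer/inner sides).
I_min = (3.86×2.19³ − 3.380×1.710³)/12 = 1.970 in⁴
Effective length L_e = K·L = 1 × 272 = 272.0 in
P_cr = π²EI / L_e² = π² × 14800×10³ × 1.970 / 272.0² = 3.890×10^3 lb
Factor of safety n = P_cr / P = 3.8899 / 1.60 = 2.43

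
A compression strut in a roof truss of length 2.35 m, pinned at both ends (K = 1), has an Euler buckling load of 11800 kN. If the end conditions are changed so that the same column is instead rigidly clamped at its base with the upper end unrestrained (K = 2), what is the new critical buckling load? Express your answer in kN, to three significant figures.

P_cr ∝ 1/K², so P_cr,new = P_cr,old × (K_old/K_new)² = 11800 × (1/2)²
= 11800 × 0.2500 = 2950 kN

P_cr ≈ 2950 kN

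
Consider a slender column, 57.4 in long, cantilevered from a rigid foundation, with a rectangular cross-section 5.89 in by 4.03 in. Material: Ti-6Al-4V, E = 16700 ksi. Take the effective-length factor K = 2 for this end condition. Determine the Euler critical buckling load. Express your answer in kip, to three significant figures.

P_cr ≈ 402 kip

Buckling occurs about the weak axis: I_min = h·b³/12 with b = 4.03 in (the shorter side).
I_min = 5.89×4.03³/12 = 32.13 in⁴
Effective length L_e = K·L = 2 × 57.4 = 114.8 in
P_cr = π²EI / L_e² = π² × 16700×10³ × 32.13 / 114.8² = 4.018×10^5 lb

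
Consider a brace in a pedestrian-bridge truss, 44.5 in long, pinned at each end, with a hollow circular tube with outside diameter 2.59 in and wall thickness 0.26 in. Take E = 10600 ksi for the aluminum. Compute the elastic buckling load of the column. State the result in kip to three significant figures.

Inner diameter d_i = 2.59 − 2×0.26 = 2.070 in
I = π(d_o⁴ − d_i⁴)/64 = π(2.59⁴ − 2.070⁴)/64 = 1.308 in⁴
Effective length L_e = K·L = 1 × 44.5 = 44.50 in
P_cr = π²EI / L_e² = π² × 10600×10³ × 1.308 / 44.50² = 6.908×10^4 lb

P_cr ≈ 69.1 kip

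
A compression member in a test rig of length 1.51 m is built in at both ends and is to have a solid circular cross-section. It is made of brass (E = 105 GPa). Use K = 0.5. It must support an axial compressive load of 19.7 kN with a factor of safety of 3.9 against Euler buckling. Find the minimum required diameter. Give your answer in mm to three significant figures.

Required P_cr = n·P = 3.9 × 19.7 = 76.83 kN
L_e = K·L = 0.5 × 1.51 = 0.7550 m
Required I = P_cr·L_e²/(π²E) = 7.683×10^4 × 0.7550² / (π² × 1.05×10^11) = 4.226×10^-8 m⁴
I_req = 4.226×10^4 mm⁴
Solid circle: I = πd⁴/64  ⇒  d = (64I/π)^(1/4) = (64×4.226×10^4/π)^(1/4) = 30.5 mm

d ≈ 30.5 mm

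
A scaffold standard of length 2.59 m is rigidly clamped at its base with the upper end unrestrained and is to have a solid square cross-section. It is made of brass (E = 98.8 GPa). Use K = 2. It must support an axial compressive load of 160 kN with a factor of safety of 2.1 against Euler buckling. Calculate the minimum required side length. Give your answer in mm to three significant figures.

a ≈ 103 mm

Required P_cr = n·P = 2.1 × 160 = 336.0 kN
L_e = K·L = 2 × 2.59 = 5.180 m
Required I = P_cr·L_e²/(π²E) = 3.360×10^5 × 5.180² / (π² × 9.88×10^10) = 9.246×10^-6 m⁴
I_req = 9.246×10^6 mm⁴
Solid square: I = a⁴/12  ⇒  a = (12I)^(1/4) = (12×9.246×10^6)^(1/4) = 103 mm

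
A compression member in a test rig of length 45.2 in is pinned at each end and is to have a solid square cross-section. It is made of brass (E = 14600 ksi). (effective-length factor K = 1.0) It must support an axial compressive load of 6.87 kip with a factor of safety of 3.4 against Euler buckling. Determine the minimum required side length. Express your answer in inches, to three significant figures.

Required P_cr = n·P = 3.4 × 6.87 = 23.36 kip
L_e = K·L = 1 × 45.2 = 45.20 in
Required I = P_cr·L_e²/(π²E) = 2.336×10^4 × 45.20² / (π² × 1.46×10^7) = 0.3312 in⁴
Solid square: I = a⁴/12  ⇒  a = (12I)^(1/4) = (12×0.3312)^(1/4) = 1.41 in

a ≈ 1.41 in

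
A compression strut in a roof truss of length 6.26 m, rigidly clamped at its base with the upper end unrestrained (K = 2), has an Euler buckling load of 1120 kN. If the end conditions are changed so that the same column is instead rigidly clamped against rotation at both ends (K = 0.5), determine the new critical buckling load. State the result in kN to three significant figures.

P_cr ∝ 1/K², so P_cr,new = P_cr,old × (K_old/K_new)² = 1120 × (2/0.5)²
= 1120 × 16.00 = 17900 kN

P_cr ≈ 17900 kN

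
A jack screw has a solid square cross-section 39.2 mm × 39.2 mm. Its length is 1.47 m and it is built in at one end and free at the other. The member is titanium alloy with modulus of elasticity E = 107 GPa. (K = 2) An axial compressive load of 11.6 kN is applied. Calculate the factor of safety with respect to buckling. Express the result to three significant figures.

n ≈ 2.07

I = a⁴/12 = 39.2⁴/12 = 1.968×10^5 mm⁴
I = 1.968×10^5 mm⁴ = 1.968×10^-7 m⁴
Effective length L_e = K·L = 2 × 1.47 = 2.940 m
P_cr = π²EI / L_e² = π² × 107×10⁹ × 1.968×10^-7 / 2.940² = 2.404×10^4 N
Factor of safety n = P_cr / P = 24.041 / 11.6 = 2.07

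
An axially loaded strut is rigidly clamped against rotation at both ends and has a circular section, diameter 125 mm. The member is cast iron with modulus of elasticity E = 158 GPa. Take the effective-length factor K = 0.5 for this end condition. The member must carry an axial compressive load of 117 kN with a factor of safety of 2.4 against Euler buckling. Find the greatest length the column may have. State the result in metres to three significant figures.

L_max ≈ 16.3 m

I = πd⁴/64 = π×125⁴/64 = 1.198×10^7 mm⁴
I = 1.198×10^-5 m⁴
Required critical load P_cr = n·P = 2.4 × 117 = 280.8 kN = 2.808×10^5 N
From P_cr = π²EI/(K·L)²:  L = (1/K)·√(π²EI/P_cr) = (1/0.5)·√(π²×1.58×10^11×1.198×10^-5/2.808×10^5)
L = 16.3 m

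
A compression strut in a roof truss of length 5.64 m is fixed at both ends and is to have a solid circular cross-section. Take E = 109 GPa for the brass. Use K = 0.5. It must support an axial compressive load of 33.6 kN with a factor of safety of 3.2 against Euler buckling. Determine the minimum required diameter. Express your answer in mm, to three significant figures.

d ≈ 63.4 mm

Required P_cr = n·P = 3.2 × 33.6 = 107.5 kN
L_e = K·L = 0.5 × 5.64 = 2.820 m
Required I = P_cr·L_e²/(π²E) = 1.075×10^5 × 2.820² / (π² × 1.09×10^11) = 7.948×10^-7 m⁴
I_req = 7.948×10^5 mm⁴
Solid circle: I = πd⁴/64  ⇒  d = (64I/π)^(1/4) = (64×7.948×10^5/π)^(1/4) = 63.4 mm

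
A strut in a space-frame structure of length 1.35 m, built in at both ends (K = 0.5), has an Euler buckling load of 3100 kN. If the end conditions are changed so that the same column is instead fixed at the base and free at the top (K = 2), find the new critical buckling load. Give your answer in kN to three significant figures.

P_cr ≈ 194 kN

P_cr ∝ 1/K², so P_cr,new = P_cr,old × (K_old/K_new)² = 3100 × (0.5/2)²
= 3100 × 0.06250 = 194 kN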